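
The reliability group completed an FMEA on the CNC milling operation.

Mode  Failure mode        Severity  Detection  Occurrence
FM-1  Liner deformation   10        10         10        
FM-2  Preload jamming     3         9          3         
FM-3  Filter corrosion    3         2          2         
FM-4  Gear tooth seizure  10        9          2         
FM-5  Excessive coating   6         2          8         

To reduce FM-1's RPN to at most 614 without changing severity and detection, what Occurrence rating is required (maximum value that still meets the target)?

6

FM-1: S=10, O=10, D=10 → current RPN = 1000.
Fixed product = 100. Need 100 × O ≤ 614, so O ≤ 614/100 = 6.14.
Maximum integer Occurrence rating = 6 (gives RPN 600; O=7 would give 700 > 614).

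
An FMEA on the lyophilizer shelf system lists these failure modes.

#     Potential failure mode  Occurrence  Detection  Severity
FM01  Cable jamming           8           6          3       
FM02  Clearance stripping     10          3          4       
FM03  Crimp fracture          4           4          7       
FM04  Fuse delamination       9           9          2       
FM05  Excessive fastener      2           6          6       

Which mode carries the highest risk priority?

RPN = Severity × Occurrence × Detection:
  FM01: 3 × 8 × 6 = 144
  FM02: 4 × 10 × 3 = 120
  FM03: 7 × 4 × 4 = 112
  FM04: 2 × 9 × 9 = 162
  FM05: 6 × 2 × 6 = 72
Highest RPN is 162 → FM04.

FM04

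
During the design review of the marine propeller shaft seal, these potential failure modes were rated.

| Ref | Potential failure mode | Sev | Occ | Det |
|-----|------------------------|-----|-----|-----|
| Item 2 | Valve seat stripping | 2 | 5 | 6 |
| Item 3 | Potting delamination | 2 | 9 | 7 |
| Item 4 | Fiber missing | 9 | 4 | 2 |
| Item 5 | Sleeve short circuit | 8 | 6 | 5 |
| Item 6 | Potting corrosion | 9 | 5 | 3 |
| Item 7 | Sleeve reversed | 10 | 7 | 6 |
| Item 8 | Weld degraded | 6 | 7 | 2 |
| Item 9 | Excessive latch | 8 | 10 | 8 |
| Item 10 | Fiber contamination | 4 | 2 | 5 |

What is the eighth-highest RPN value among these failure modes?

60

RPN = Severity × Occurrence × Detection:
  Item 2: 2 × 5 × 6 = 60
  Item 3: 2 × 9 × 7 = 126
  Item 4: 9 × 4 × 2 = 72
  Item 5: 8 × 6 × 5 = 240
  Item 6: 9 × 5 × 3 = 135
  Item 7: 10 × 7 × 6 = 420
  Item 8: 6 × 7 × 2 = 84
  Item 9: 8 × 10 × 8 = 640
  Item 10: 4 × 2 × 5 = 40
Sorted descending: 640, 420, 240, 135, 126, 84, 72, 60, 40.
The eighth-highest RPN is 60 (Item 2).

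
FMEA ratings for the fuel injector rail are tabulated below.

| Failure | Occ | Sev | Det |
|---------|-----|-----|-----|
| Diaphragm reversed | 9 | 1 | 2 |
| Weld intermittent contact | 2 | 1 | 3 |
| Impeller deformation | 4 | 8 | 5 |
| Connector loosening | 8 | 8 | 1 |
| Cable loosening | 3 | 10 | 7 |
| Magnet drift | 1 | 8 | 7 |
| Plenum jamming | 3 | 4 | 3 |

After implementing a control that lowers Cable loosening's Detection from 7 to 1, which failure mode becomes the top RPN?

RPN = Severity × Occurrence × Detection:
  Diaphragm reversed: 1 × 9 × 2 = 18
  Weld intermittent contact: 1 × 2 × 3 = 6
  Impeller deformation: 8 × 4 × 5 = 160
  Connector loosening: 8 × 8 × 1 = 64
  Cable loosening: 10 × 3 × 7 = 210
  Magnet drift: 8 × 1 × 7 = 56
  Plenum jamming: 4 × 3 × 3 = 36
After action: Cable loosening → 10 × 3 × 1 = 30.
Revised RPNs: Impeller deformation=160, Connector loosening=64, Magnet drift=56, Plenum jamming=36, Cable loosening=30, Diaphragm reversed=18, Weld intermittent contact=6.
Highest is now Impeller deformation (160).

Impeller deformation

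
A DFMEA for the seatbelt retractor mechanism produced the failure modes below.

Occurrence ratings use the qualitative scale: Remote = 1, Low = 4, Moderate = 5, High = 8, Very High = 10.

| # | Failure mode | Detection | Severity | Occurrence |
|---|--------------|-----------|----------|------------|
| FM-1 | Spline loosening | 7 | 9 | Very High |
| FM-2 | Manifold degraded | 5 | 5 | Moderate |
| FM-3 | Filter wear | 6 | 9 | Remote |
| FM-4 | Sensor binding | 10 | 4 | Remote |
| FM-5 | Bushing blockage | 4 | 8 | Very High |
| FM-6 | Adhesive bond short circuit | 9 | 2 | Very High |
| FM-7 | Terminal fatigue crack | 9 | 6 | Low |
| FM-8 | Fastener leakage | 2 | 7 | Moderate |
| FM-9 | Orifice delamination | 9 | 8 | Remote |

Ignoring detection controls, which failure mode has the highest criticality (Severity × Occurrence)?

FM-1

Criticality = Severity × Occurrence:
  FM-1: 9 × 10 = 90
  FM-2: 5 × 5 = 25
  FM-3: 9 × 1 = 9
  FM-4: 4 × 1 = 4
  FM-5: 8 × 10 = 80
  FM-6: 2 × 10 = 20
  FM-7: 6 × 4 = 24
  FM-8: 7 × 5 = 35
  FM-9: 8 × 1 = 8
Highest criticality is 90 → FM-1.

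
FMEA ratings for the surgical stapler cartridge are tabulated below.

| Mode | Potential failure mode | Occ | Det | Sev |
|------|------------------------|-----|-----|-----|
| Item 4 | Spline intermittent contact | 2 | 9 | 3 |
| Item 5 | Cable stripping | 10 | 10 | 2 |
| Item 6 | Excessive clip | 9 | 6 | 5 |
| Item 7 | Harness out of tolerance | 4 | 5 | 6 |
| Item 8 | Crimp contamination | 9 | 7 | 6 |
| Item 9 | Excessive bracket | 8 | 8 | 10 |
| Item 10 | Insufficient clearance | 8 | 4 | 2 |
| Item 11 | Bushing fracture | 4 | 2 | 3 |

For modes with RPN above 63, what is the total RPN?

RPN = Severity × Occurrence × Detection:
  Item 4: 3 × 2 × 9 = 54
  Item 5: 2 × 10 × 10 = 200
  Item 6: 5 × 9 × 6 = 270
  Item 7: 6 × 4 × 5 = 120
  Item 8: 6 × 9 × 7 = 378
  Item 9: 10 × 8 × 8 = 640
  Item 10: 2 × 8 × 4 = 64
  Item 11: 3 × 4 × 2 = 24
RPN > 63: Item 5 (200), Item 6 (270), Item 7 (120), Item 8 (378), Item 9 (640), Item 10 (64).
Sum: 200 + 270 + 120 + 378 + 640 + 64 = 1672.

1672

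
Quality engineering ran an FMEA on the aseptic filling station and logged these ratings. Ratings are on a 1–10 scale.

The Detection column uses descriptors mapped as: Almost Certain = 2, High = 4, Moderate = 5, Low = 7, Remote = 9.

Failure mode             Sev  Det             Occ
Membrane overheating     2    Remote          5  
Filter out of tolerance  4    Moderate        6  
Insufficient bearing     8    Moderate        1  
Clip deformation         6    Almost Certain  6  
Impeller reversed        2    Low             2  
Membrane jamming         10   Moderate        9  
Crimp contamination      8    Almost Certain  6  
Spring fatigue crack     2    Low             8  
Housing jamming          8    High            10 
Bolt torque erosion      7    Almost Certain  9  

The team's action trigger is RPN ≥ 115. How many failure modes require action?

RPN = Severity × Occurrence × Detection:
  Membrane overheating: 2 × 5 × 9 = 90
  Filter out of tolerance: 4 × 6 × 5 = 120
  Insufficient bearing: 8 × 1 × 5 = 40
  Clip deformation: 6 × 6 × 2 = 72
  Impeller reversed: 2 × 2 × 7 = 28
  Membrane jamming: 10 × 9 × 5 = 450
  Crimp contamination: 8 × 6 × 2 = 96
  Spring fatigue crack: 2 × 8 × 7 = 112
  Housing jamming: 8 × 10 × 4 = 320
  Bolt torque erosion: 7 × 9 × 2 = 126
Modes with RPN ≥ 115: Filter out of tolerance (120), Membrane jamming (450), Housing jamming (320), Bolt torque erosion (126) → 4.

4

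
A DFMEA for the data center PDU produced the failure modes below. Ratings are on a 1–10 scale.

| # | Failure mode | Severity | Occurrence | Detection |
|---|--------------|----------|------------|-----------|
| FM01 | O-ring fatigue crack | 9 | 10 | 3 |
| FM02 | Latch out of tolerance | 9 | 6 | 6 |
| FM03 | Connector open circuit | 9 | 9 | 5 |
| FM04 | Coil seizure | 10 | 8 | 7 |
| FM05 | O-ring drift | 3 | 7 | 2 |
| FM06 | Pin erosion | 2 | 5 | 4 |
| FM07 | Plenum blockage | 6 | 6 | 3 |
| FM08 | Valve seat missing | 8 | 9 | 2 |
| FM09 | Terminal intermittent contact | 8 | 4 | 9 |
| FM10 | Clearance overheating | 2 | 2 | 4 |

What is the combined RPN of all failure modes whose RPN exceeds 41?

2141

RPN = Severity × Occurrence × Detection:
  FM01: 9 × 10 × 3 = 270
  FM02: 9 × 6 × 6 = 324
  FM03: 9 × 9 × 5 = 405
  FM04: 10 × 8 × 7 = 560
  FM05: 3 × 7 × 2 = 42
  FM06: 2 × 5 × 4 = 40
  FM07: 6 × 6 × 3 = 108
  FM08: 8 × 9 × 2 = 144
  FM09: 8 × 4 × 9 = 288
  FM10: 2 × 2 × 4 = 16
RPN > 41: FM01 (270), FM02 (324), FM03 (405), FM04 (560), FM05 (42), FM07 (108), FM08 (144), FM09 (288).
Sum: 270 + 324 + 405 + 560 + 42 + 108 + 144 + 288 = 2141.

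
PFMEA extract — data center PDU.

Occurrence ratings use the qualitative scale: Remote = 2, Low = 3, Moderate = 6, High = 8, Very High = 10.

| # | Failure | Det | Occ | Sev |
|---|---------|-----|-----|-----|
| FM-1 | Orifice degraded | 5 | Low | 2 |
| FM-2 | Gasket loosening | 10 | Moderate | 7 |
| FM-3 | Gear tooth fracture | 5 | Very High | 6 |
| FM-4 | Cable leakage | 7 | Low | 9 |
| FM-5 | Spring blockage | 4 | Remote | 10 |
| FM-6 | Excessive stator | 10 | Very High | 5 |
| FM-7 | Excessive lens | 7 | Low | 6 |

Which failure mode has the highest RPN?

RPN = Severity × Occurrence × Detection:
  FM-1: 2 × 3 × 5 = 30
  FM-2: 7 × 6 × 10 = 420
  FM-3: 6 × 10 × 5 = 300
  FM-4: 9 × 3 × 7 = 189
  FM-5: 10 × 2 × 4 = 80
  FM-6: 5 × 10 × 10 = 500
  FM-7: 6 × 3 × 7 = 126
Highest RPN is 500 → FM-6.

FM-6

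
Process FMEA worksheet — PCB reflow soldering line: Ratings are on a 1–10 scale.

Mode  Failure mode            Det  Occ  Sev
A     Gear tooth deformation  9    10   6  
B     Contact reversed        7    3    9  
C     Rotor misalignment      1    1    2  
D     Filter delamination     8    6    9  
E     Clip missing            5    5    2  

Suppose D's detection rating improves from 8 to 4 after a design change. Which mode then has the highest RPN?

A

RPN = Severity × Occurrence × Detection:
  A: 6 × 10 × 9 = 540
  B: 9 × 3 × 7 = 189
  C: 2 × 1 × 1 = 2
  D: 9 × 6 × 8 = 432
  E: 2 × 5 × 5 = 50
After action: D → 9 × 6 × 4 = 216.
Revised RPNs: A=540, D=216, B=189, E=50, C=2.
Highest is now A (540).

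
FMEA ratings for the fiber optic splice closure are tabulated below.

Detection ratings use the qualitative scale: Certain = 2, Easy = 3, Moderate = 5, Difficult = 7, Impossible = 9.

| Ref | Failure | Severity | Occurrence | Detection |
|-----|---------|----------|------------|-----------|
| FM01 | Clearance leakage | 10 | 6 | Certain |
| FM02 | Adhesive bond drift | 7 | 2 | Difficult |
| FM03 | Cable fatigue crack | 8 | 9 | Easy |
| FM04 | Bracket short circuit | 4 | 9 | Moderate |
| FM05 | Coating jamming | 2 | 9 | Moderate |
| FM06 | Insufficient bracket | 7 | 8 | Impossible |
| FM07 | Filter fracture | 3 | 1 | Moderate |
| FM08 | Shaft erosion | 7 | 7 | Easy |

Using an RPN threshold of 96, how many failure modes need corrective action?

6

RPN = Severity × Occurrence × Detection:
  FM01: 10 × 6 × 2 = 120
  FM02: 7 × 2 × 7 = 98
  FM03: 8 × 9 × 3 = 216
  FM04: 4 × 9 × 5 = 180
  FM05: 2 × 9 × 5 = 90
  FM06: 7 × 8 × 9 = 504
  FM07: 3 × 1 × 5 = 15
  FM08: 7 × 7 × 3 = 147
Modes with RPN ≥ 96: FM01 (120), FM02 (98), FM03 (216), FM04 (180), FM06 (504), FM08 (147) → 6.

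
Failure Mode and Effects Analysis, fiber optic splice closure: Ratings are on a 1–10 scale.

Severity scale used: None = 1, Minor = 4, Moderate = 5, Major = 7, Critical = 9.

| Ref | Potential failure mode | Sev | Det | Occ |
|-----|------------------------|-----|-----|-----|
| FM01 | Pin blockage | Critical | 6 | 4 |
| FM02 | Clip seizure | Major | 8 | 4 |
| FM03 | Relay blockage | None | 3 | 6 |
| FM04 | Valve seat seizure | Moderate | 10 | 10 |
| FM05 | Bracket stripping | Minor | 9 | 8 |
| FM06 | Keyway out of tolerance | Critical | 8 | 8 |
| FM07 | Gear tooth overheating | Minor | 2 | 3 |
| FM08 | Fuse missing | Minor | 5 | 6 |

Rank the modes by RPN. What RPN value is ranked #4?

RPN = Severity × Occurrence × Detection:
  FM01: 9 × 4 × 6 = 216
  FM02: 7 × 4 × 8 = 224
  FM03: 1 × 6 × 3 = 18
  FM04: 5 × 10 × 10 = 500
  FM05: 4 × 8 × 9 = 288
  FM06: 9 × 8 × 8 = 576
  FM07: 4 × 3 × 2 = 24
  FM08: 4 × 6 × 5 = 120
Sorted descending: 576, 500, 288, 224, 216, 120, 24, 18.
The fourth-highest RPN is 224 (FM02).

224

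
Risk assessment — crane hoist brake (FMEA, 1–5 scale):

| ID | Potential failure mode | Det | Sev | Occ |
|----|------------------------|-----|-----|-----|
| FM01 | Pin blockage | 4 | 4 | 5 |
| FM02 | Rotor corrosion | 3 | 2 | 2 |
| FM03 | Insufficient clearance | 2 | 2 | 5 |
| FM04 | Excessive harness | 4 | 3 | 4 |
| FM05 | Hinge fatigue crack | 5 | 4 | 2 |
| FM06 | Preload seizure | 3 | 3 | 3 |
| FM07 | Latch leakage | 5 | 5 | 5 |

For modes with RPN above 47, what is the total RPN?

RPN = Severity × Occurrence × Detection:
  FM01: 4 × 5 × 4 = 80
  FM02: 2 × 2 × 3 = 12
  FM03: 2 × 5 × 2 = 20
  FM04: 3 × 4 × 4 = 48
  FM05: 4 × 2 × 5 = 40
  FM06: 3 × 3 × 3 = 27
  FM07: 5 × 5 × 5 = 125
RPN > 47: FM01 (80), FM04 (48), FM07 (125).
Sum: 80 + 48 + 125 = 253.

253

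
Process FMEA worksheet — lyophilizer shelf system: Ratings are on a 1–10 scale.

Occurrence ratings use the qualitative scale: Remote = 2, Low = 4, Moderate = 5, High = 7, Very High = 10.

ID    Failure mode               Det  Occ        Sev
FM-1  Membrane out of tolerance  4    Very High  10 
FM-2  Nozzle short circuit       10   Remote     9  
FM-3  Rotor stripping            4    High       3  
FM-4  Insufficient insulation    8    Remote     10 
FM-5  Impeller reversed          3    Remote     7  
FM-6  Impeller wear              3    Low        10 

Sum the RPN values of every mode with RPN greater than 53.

RPN = Severity × Occurrence × Detection:
  FM-1: 10 × 10 × 4 = 400
  FM-2: 9 × 2 × 10 = 180
  FM-3: 3 × 7 × 4 = 84
  FM-4: 10 × 2 × 8 = 160
  FM-5: 7 × 2 × 3 = 42
  FM-6: 10 × 4 × 3 = 120
RPN > 53: FM-1 (400), FM-2 (180), FM-3 (84), FM-4 (160), FM-6 (120).
Sum: 400 + 180 + 84 + 160 + 120 = 944.

944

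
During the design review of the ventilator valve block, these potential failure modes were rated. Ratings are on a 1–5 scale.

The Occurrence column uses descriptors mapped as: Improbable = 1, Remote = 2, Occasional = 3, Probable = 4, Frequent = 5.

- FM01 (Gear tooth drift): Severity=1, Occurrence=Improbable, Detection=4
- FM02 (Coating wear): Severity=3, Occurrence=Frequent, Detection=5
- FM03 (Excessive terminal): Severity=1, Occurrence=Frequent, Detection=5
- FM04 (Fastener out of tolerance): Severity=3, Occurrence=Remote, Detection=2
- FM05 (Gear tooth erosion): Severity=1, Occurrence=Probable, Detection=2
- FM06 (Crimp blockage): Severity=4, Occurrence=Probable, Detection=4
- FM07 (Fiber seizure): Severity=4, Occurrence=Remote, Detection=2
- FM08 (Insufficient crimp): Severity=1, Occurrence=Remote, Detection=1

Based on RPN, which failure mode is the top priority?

RPN = Severity × Occurrence × Detection:
  FM01: 1 × 1 × 4 = 4
  FM02: 3 × 5 × 5 = 75
  FM03: 1 × 5 × 5 = 25
  FM04: 3 × 2 × 2 = 12
  FM05: 1 × 4 × 2 = 8
  FM06: 4 × 4 × 4 = 64
  FM07: 4 × 2 × 2 = 16
  FM08: 1 × 2 × 1 = 2
Highest RPN is 75 → FM02.

FM02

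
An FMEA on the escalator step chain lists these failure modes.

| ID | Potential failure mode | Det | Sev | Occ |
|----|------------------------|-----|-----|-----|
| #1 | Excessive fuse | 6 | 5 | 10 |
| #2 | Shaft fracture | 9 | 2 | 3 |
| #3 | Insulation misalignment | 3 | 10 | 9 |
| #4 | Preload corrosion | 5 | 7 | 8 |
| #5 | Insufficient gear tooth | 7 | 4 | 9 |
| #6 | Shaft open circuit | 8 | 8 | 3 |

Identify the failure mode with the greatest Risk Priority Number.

#1

RPN = Severity × Occurrence × Detection:
  #1: 5 × 10 × 6 = 300
  #2: 2 × 3 × 9 = 54
  #3: 10 × 9 × 3 = 270
  #4: 7 × 8 × 5 = 280
  #5: 4 × 9 × 7 = 252
  #6: 8 × 3 × 8 = 192
Highest RPN is 300 → #1.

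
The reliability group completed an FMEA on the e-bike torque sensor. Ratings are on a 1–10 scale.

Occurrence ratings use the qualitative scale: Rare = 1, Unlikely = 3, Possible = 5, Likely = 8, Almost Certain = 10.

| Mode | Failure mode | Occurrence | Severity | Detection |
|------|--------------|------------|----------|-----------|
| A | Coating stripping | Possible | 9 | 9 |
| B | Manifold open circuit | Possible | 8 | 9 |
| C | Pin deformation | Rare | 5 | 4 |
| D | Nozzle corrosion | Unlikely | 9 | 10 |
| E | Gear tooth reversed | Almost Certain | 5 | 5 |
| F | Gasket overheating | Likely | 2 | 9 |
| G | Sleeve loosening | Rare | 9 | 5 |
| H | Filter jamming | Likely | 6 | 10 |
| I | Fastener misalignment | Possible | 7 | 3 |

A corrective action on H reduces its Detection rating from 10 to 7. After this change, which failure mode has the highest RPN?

RPN = Severity × Occurrence × Detection:
  A: 9 × 5 × 9 = 405
  B: 8 × 5 × 9 = 360
  C: 5 × 1 × 4 = 20
  D: 9 × 3 × 10 = 270
  E: 5 × 10 × 5 = 250
  F: 2 × 8 × 9 = 144
  G: 9 × 1 × 5 = 45
  H: 6 × 8 × 10 = 480
  I: 7 × 5 × 3 = 105
After action: H → 6 × 8 × 7 = 336.
Revised RPNs: A=405, B=360, H=336, D=270, E=250, F=144, I=105, G=45, C=20.
Highest is now A (405).

A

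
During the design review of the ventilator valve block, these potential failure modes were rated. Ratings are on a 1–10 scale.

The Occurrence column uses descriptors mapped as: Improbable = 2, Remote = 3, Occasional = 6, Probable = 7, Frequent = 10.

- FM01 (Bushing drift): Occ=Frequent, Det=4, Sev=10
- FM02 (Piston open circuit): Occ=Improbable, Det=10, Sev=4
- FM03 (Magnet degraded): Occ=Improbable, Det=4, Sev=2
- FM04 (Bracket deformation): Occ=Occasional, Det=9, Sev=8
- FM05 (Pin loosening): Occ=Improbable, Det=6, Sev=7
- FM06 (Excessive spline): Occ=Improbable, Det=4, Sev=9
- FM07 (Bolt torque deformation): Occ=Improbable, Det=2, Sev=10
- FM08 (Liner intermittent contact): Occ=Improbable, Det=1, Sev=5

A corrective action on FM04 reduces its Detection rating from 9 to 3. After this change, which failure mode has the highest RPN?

RPN = Severity × Occurrence × Detection:
  FM01: 10 × 10 × 4 = 400
  FM02: 4 × 2 × 10 = 80
  FM03: 2 × 2 × 4 = 16
  FM04: 8 × 6 × 9 = 432
  FM05: 7 × 2 × 6 = 84
  FM06: 9 × 2 × 4 = 72
  FM07: 10 × 2 × 2 = 40
  FM08: 5 × 2 × 1 = 10
After action: FM04 → 8 × 6 × 3 = 144.
Revised RPNs: FM01=400, FM04=144, FM05=84, FM02=80, FM06=72, FM07=40, FM03=16, FM08=10.
Highest is now FM01 (400).

FM01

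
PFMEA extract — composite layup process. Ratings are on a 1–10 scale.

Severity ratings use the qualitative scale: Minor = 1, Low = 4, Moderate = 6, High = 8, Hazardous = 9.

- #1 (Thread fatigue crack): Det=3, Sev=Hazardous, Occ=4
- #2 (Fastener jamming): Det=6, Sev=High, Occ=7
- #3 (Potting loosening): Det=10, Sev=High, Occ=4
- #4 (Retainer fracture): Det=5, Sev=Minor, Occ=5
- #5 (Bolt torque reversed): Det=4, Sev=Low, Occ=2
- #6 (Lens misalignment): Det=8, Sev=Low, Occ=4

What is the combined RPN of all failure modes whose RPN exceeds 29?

924

RPN = Severity × Occurrence × Detection:
  #1: 9 × 4 × 3 = 108
  #2: 8 × 7 × 6 = 336
  #3: 8 × 4 × 10 = 320
  #4: 1 × 5 × 5 = 25
  #5: 4 × 2 × 4 = 32
  #6: 4 × 4 × 8 = 128
RPN > 29: #1 (108), #2 (336), #3 (320), #5 (32), #6 (128).
Sum: 108 + 336 + 320 + 32 + 128 = 924.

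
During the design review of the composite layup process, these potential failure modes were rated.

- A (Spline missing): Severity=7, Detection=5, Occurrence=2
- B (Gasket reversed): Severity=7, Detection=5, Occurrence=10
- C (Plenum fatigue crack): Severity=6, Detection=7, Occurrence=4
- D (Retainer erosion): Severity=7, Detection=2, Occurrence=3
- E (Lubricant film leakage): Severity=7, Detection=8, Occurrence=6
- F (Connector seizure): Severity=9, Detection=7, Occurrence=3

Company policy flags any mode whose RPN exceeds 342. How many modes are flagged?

1

RPN = Severity × Occurrence × Detection:
  A: 7 × 2 × 5 = 70
  B: 7 × 10 × 5 = 350
  C: 6 × 4 × 7 = 168
  D: 7 × 3 × 2 = 42
  E: 7 × 6 × 8 = 336
  F: 9 × 3 × 7 = 189
Modes with RPN > 342: B (350) → 1.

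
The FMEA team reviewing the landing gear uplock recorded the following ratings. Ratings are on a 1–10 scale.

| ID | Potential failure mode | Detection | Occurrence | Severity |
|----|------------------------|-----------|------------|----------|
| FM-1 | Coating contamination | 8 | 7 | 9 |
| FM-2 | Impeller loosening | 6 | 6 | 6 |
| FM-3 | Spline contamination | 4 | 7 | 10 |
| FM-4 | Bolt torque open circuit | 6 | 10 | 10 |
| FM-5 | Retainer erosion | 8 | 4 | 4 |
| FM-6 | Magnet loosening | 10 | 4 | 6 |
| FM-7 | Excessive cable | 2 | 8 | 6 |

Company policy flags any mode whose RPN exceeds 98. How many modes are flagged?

6

RPN = Severity × Occurrence × Detection:
  FM-1: 9 × 7 × 8 = 504
  FM-2: 6 × 6 × 6 = 216
  FM-3: 10 × 7 × 4 = 280
  FM-4: 10 × 10 × 6 = 600
  FM-5: 4 × 4 × 8 = 128
  FM-6: 6 × 4 × 10 = 240
  FM-7: 6 × 8 × 2 = 96
Modes with RPN > 98: FM-1 (504), FM-2 (216), FM-3 (280), FM-4 (600), FM-5 (128), FM-6 (240) → 6.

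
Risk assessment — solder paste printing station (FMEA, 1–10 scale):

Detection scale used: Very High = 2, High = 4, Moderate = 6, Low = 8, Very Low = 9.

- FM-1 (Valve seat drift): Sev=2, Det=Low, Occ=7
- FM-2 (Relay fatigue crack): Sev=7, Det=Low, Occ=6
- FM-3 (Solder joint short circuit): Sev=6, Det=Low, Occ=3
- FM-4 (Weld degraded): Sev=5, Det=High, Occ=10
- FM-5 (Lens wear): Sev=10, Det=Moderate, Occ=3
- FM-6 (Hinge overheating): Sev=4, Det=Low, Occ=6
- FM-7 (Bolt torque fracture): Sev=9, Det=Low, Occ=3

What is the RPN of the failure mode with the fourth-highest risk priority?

RPN = Severity × Occurrence × Detection:
  FM-1: 2 × 7 × 8 = 112
  FM-2: 7 × 6 × 8 = 336
  FM-3: 6 × 3 × 8 = 144
  FM-4: 5 × 10 × 4 = 200
  FM-5: 10 × 3 × 6 = 180
  FM-6: 4 × 6 × 8 = 192
  FM-7: 9 × 3 × 8 = 216
Sorted descending: 336, 216, 200, 192, 180, 144, 112.
The fourth-highest RPN is 192 (FM-6).

192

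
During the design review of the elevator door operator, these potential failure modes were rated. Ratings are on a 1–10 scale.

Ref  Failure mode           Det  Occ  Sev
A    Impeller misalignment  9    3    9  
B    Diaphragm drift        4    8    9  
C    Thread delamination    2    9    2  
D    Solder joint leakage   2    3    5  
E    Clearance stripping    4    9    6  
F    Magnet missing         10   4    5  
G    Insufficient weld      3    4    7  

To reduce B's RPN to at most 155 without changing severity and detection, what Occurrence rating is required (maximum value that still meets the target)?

B: S=9, O=8, D=4 → current RPN = 288.
Fixed product = 36. Need 36 × O ≤ 155, so O ≤ 155/36 = 4.31.
Maximum integer Occurrence rating = 4 (gives RPN 144; O=5 would give 180 > 155).

4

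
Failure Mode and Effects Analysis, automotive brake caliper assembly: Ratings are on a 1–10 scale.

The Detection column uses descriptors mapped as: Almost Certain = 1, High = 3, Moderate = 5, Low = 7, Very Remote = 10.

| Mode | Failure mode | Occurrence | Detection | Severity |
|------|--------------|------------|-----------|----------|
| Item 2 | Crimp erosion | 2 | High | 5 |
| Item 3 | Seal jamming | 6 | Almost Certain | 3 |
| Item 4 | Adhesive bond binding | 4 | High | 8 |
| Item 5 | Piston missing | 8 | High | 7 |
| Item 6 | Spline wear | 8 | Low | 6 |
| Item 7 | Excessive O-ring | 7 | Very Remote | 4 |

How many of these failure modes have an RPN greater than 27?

5

RPN = Severity × Occurrence × Detection:
  Item 2: 5 × 2 × 3 = 30
  Item 3: 3 × 6 × 1 = 18
  Item 4: 8 × 4 × 3 = 96
  Item 5: 7 × 8 × 3 = 168
  Item 6: 6 × 8 × 7 = 336
  Item 7: 4 × 7 × 10 = 280
Modes with RPN > 27: Item 2 (30), Item 4 (96), Item 5 (168), Item 6 (336), Item 7 (280) → 5.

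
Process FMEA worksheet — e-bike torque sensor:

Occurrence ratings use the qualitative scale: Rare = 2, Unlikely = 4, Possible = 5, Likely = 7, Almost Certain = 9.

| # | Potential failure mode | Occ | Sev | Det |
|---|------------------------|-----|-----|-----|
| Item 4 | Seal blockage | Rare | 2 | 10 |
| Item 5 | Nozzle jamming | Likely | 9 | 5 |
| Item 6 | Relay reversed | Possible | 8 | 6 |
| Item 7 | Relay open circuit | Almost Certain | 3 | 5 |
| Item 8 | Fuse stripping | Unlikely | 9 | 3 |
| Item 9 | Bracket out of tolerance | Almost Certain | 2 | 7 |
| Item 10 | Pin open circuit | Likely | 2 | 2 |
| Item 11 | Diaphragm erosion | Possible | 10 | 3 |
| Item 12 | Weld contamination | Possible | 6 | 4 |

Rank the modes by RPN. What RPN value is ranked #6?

RPN = Severity × Occurrence × Detection:
  Item 4: 2 × 2 × 10 = 40
  Item 5: 9 × 7 × 5 = 315
  Item 6: 8 × 5 × 6 = 240
  Item 7: 3 × 9 × 5 = 135
  Item 8: 9 × 4 × 3 = 108
  Item 9: 2 × 9 × 7 = 126
  Item 10: 2 × 7 × 2 = 28
  Item 11: 10 × 5 × 3 = 150
  Item 12: 6 × 5 × 4 = 120
Sorted descending: 315, 240, 150, 135, 126, 120, 108, 40, 28.
The sixth-highest RPN is 120 (Item 12).

120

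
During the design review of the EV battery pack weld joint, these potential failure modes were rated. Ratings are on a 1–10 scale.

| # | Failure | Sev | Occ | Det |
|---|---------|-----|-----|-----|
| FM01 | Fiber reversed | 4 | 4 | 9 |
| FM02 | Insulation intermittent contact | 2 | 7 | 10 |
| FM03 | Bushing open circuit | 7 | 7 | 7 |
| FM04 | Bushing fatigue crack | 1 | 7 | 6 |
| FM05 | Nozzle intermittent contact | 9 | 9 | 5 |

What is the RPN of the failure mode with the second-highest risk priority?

RPN = Severity × Occurrence × Detection:
  FM01: 4 × 4 × 9 = 144
  FM02: 2 × 7 × 10 = 140
  FM03: 7 × 7 × 7 = 343
  FM04: 1 × 7 × 6 = 42
  FM05: 9 × 9 × 5 = 405
Sorted descending: 405, 343, 144, 140, 42.
The second-highest RPN is 343 (FM03).

343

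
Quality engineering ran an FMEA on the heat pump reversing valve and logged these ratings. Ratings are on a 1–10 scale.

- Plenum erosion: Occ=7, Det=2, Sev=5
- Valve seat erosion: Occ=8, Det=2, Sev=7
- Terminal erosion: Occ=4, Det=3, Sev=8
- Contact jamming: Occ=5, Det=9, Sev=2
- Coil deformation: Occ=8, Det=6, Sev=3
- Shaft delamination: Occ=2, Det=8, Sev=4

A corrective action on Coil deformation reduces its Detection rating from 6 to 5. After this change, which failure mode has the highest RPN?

Coil deformation

RPN = Severity × Occurrence × Detection:
  Plenum erosion: 5 × 7 × 2 = 70
  Valve seat erosion: 7 × 8 × 2 = 112
  Terminal erosion: 8 × 4 × 3 = 96
  Contact jamming: 2 × 5 × 9 = 90
  Coil deformation: 3 × 8 × 6 = 144
  Shaft delamination: 4 × 2 × 8 = 64
After action: Coil deformation → 3 × 8 × 5 = 120.
Revised RPNs: Coil deformation=120, Valve seat erosion=112, Terminal erosion=96, Contact jamming=90, Plenum erosion=70, Shaft delamination=64.
Highest is now Coil deformation (120).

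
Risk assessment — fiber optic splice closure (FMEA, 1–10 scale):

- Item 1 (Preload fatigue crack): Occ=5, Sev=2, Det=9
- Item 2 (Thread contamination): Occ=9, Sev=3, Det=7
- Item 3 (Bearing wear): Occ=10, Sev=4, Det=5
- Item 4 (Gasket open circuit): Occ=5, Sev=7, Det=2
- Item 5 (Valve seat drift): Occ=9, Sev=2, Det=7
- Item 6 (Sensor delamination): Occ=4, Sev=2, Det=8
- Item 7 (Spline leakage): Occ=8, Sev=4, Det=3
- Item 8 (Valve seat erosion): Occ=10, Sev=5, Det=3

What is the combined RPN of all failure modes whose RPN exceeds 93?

761

RPN = Severity × Occurrence × Detection:
  Item 1: 2 × 5 × 9 = 90
  Item 2: 3 × 9 × 7 = 189
  Item 3: 4 × 10 × 5 = 200
  Item 4: 7 × 5 × 2 = 70
  Item 5: 2 × 9 × 7 = 126
  Item 6: 2 × 4 × 8 = 64
  Item 7: 4 × 8 × 3 = 96
  Item 8: 5 × 10 × 3 = 150
RPN > 93: Item 2 (189), Item 3 (200), Item 5 (126), Item 7 (96), Item 8 (150).
Sum: 189 + 200 + 126 + 96 + 150 = 761.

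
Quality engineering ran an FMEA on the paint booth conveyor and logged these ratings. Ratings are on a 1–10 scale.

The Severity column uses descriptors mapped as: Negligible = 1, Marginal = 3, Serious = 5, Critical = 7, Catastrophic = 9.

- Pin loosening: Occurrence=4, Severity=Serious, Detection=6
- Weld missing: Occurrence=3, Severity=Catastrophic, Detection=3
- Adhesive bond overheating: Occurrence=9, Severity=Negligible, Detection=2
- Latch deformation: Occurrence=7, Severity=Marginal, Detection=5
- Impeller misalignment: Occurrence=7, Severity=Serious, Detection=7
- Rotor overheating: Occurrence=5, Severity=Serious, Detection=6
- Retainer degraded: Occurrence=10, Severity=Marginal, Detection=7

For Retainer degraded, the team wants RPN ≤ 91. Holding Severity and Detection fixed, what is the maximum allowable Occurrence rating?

4

Retainer degraded: S=3, O=10, D=7 → current RPN = 210.
Fixed product = 21. Need 21 × O ≤ 91, so O ≤ 91/21 = 4.33.
Maximum integer Occurrence rating = 4 (gives RPN 84; O=5 would give 105 > 91).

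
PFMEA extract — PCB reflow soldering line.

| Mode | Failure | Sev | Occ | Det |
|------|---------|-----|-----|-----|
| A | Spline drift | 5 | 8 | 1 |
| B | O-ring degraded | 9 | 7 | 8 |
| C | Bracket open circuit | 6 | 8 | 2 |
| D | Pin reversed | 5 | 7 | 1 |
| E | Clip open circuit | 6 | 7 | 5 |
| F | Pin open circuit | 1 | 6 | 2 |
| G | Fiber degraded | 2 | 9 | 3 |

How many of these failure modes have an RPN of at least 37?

5

RPN = Severity × Occurrence × Detection:
  A: 5 × 8 × 1 = 40
  B: 9 × 7 × 8 = 504
  C: 6 × 8 × 2 = 96
  D: 5 × 7 × 1 = 35
  E: 6 × 7 × 5 = 210
  F: 1 × 6 × 2 = 12
  G: 2 × 9 × 3 = 54
Modes with RPN ≥ 37: A (40), B (504), C (96), E (210), G (54) → 5.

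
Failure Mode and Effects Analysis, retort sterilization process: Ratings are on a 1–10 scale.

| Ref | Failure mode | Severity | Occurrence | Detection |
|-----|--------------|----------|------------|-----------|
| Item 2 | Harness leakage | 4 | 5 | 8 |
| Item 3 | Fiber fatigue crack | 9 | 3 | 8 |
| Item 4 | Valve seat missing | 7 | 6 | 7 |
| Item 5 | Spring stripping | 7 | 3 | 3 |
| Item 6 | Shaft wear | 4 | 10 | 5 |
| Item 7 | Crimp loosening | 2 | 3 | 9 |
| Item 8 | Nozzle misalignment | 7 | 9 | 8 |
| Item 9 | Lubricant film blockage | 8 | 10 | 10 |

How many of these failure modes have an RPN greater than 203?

4

RPN = Severity × Occurrence × Detection:
  Item 2: 4 × 5 × 8 = 160
  Item 3: 9 × 3 × 8 = 216
  Item 4: 7 × 6 × 7 = 294
  Item 5: 7 × 3 × 3 = 63
  Item 6: 4 × 10 × 5 = 200
  Item 7: 2 × 3 × 9 = 54
  Item 8: 7 × 9 × 8 = 504
  Item 9: 8 × 10 × 10 = 800
Modes with RPN > 203: Item 3 (216), Item 4 (294), Item 8 (504), Item 9 (800) → 4.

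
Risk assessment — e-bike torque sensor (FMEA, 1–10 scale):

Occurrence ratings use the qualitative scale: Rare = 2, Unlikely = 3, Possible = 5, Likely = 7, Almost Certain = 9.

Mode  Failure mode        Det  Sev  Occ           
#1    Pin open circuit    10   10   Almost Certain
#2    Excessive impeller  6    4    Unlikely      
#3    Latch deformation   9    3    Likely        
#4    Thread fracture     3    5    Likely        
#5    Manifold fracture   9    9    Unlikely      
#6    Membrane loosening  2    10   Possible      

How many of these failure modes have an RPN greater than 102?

4

RPN = Severity × Occurrence × Detection:
  #1: 10 × 9 × 10 = 900
  #2: 4 × 3 × 6 = 72
  #3: 3 × 7 × 9 = 189
  #4: 5 × 7 × 3 = 105
  #5: 9 × 3 × 9 = 243
  #6: 10 × 5 × 2 = 100
Modes with RPN > 102: #1 (900), #3 (189), #4 (105), #5 (243) → 4.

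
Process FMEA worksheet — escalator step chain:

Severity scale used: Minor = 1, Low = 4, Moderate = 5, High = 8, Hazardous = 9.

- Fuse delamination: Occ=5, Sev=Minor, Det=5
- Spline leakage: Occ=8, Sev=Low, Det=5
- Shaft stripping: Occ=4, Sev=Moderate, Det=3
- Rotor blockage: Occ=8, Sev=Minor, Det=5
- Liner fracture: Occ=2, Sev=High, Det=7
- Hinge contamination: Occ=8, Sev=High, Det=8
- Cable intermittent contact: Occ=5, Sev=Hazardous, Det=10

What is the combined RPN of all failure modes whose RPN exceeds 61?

RPN = Severity × Occurrence × Detection:
  Fuse delamination: 1 × 5 × 5 = 25
  Spline leakage: 4 × 8 × 5 = 160
  Shaft stripping: 5 × 4 × 3 = 60
  Rotor blockage: 1 × 8 × 5 = 40
  Liner fracture: 8 × 2 × 7 = 112
  Hinge contamination: 8 × 8 × 8 = 512
  Cable intermittent contact: 9 × 5 × 10 = 450
RPN > 61: Spline leakage (160), Liner fracture (112), Hinge contamination (512), Cable intermittent contact (450).
Sum: 160 + 112 + 512 + 450 = 1234.

1234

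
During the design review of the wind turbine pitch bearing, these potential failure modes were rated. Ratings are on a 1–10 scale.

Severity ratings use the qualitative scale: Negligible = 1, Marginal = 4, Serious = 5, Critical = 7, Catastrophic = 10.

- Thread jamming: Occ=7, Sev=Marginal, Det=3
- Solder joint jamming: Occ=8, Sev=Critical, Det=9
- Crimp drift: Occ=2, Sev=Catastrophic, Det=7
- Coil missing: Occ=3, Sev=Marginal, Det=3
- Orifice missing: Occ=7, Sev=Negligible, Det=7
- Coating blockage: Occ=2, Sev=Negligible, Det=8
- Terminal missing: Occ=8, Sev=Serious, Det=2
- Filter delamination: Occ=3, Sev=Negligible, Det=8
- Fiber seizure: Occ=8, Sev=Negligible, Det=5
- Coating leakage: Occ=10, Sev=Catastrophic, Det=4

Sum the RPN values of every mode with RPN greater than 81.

RPN = Severity × Occurrence × Detection:
  Thread jamming: 4 × 7 × 3 = 84
  Solder joint jamming: 7 × 8 × 9 = 504
  Crimp drift: 10 × 2 × 7 = 140
  Coil missing: 4 × 3 × 3 = 36
  Orifice missing: 1 × 7 × 7 = 49
  Coating blockage: 1 × 2 × 8 = 16
  Terminal missing: 5 × 8 × 2 = 80
  Filter delamination: 1 × 3 × 8 = 24
  Fiber seizure: 1 × 8 × 5 = 40
  Coating leakage: 10 × 10 × 4 = 400
RPN > 81: Thread jamming (84), Solder joint jamming (504), Crimp drift (140), Coating leakage (400).
Sum: 84 + 504 + 140 + 400 = 1128.

1128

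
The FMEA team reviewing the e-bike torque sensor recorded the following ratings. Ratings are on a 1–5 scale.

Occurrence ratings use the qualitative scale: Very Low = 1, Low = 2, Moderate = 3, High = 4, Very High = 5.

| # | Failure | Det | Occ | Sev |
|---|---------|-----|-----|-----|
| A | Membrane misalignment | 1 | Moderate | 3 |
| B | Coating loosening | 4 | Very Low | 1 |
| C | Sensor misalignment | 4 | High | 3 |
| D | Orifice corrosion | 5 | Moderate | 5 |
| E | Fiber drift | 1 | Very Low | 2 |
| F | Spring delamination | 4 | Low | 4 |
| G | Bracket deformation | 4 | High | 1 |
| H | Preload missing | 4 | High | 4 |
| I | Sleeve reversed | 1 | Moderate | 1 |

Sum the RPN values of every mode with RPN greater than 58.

RPN = Severity × Occurrence × Detection:
  A: 3 × 3 × 1 = 9
  B: 1 × 1 × 4 = 4
  C: 3 × 4 × 4 = 48
  D: 5 × 3 × 5 = 75
  E: 2 × 1 × 1 = 2
  F: 4 × 2 × 4 = 32
  G: 1 × 4 × 4 = 16
  H: 4 × 4 × 4 = 64
  I: 1 × 3 × 1 = 3
RPN > 58: D (75), H (64).
Sum: 75 + 64 = 139.

139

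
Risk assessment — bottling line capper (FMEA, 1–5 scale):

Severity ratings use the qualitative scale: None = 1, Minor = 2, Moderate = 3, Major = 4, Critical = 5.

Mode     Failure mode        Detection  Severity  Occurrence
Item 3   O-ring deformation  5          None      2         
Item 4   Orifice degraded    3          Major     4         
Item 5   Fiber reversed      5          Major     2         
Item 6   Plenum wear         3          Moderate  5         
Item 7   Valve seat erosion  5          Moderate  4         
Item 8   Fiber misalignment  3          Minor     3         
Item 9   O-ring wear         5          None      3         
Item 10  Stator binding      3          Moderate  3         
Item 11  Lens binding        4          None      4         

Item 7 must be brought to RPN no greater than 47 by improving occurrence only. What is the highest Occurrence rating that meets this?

Item 7: S=3, O=4, D=5 → current RPN = 60.
Fixed product = 15. Need 15 × O ≤ 47, so O ≤ 47/15 = 3.13.
Maximum integer Occurrence rating = 3 (gives RPN 45; O=4 would give 60 > 47).

3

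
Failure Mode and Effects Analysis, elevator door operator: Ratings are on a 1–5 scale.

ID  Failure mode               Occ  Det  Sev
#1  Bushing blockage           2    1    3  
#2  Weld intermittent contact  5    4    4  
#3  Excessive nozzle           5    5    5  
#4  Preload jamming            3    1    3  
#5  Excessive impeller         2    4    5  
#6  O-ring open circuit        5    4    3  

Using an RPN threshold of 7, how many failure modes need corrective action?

5

RPN = Severity × Occurrence × Detection:
  #1: 3 × 2 × 1 = 6
  #2: 4 × 5 × 4 = 80
  #3: 5 × 5 × 5 = 125
  #4: 3 × 3 × 1 = 9
  #5: 5 × 2 × 4 = 40
  #6: 3 × 5 × 4 = 60
Modes with RPN ≥ 7: #2 (80), #3 (125), #4 (9), #5 (40), #6 (60) → 5.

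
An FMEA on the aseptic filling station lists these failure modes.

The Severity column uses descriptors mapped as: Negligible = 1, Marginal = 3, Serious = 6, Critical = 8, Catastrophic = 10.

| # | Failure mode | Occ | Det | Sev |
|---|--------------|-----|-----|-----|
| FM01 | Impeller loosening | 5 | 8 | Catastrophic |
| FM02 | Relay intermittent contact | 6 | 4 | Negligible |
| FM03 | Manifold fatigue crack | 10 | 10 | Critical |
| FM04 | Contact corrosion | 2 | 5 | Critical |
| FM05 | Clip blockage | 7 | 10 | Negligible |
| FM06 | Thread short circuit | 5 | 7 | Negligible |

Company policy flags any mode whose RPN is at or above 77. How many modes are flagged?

3

RPN = Severity × Occurrence × Detection:
  FM01: 10 × 5 × 8 = 400
  FM02: 1 × 6 × 4 = 24
  FM03: 8 × 10 × 10 = 800
  FM04: 8 × 2 × 5 = 80
  FM05: 1 × 7 × 10 = 70
  FM06: 1 × 5 × 7 = 35
Modes with RPN ≥ 77: FM01 (400), FM03 (800), FM04 (80) → 3.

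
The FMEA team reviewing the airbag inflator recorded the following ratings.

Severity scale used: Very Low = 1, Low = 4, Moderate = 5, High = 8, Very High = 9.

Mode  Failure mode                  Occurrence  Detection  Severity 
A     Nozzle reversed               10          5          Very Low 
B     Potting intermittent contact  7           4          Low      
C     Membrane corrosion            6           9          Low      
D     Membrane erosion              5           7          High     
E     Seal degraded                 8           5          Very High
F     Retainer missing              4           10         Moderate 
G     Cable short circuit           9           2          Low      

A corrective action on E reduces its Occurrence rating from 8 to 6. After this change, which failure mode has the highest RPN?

D

RPN = Severity × Occurrence × Detection:
  A: 1 × 10 × 5 = 50
  B: 4 × 7 × 4 = 112
  C: 4 × 6 × 9 = 216
  D: 8 × 5 × 7 = 280
  E: 9 × 8 × 5 = 360
  F: 5 × 4 × 10 = 200
  G: 4 × 9 × 2 = 72
After action: E → 9 × 6 × 5 = 270.
Revised RPNs: D=280, E=270, C=216, F=200, B=112, G=72, A=50.
Highest is now D (280).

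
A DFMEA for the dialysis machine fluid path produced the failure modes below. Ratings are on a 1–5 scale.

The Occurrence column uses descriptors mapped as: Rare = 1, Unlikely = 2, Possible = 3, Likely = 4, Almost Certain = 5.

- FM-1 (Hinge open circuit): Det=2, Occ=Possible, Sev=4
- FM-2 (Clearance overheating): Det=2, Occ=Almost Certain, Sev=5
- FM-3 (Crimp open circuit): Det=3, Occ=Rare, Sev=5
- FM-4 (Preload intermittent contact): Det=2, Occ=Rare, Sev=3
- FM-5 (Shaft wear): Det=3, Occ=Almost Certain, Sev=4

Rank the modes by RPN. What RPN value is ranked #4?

RPN = Severity × Occurrence × Detection:
  FM-1: 4 × 3 × 2 = 24
  FM-2: 5 × 5 × 2 = 50
  FM-3: 5 × 1 × 3 = 15
  FM-4: 3 × 1 × 2 = 6
  FM-5: 4 × 5 × 3 = 60
Sorted descending: 60, 50, 24, 15, 6.
The fourth-highest RPN is 15 (FM-3).

15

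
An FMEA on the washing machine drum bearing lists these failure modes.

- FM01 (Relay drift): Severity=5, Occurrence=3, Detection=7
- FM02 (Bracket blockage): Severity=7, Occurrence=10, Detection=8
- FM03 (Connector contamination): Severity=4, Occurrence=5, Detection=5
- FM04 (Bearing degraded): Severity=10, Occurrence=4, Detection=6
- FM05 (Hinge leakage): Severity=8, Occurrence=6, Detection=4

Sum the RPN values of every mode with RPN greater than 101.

1097

RPN = Severity × Occurrence × Detection:
  FM01: 5 × 3 × 7 = 105
  FM02: 7 × 10 × 8 = 560
  FM03: 4 × 5 × 5 = 100
  FM04: 10 × 4 × 6 = 240
  FM05: 8 × 6 × 4 = 192
RPN > 101: FM01 (105), FM02 (560), FM04 (240), FM05 (192).
Sum: 105 + 560 + 240 + 192 = 1097.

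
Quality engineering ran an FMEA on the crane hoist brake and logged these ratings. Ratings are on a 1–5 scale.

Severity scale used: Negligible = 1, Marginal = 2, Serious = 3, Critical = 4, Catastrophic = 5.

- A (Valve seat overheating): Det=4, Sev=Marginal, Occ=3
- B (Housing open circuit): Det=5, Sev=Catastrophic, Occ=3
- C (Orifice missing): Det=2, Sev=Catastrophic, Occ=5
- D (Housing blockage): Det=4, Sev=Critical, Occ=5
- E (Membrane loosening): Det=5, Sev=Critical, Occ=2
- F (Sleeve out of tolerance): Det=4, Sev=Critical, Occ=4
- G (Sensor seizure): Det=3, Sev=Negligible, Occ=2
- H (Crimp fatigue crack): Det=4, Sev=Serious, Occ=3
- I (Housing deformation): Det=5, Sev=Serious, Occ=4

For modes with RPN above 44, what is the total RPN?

RPN = Severity × Occurrence × Detection:
  A: 2 × 3 × 4 = 24
  B: 5 × 3 × 5 = 75
  C: 5 × 5 × 2 = 50
  D: 4 × 5 × 4 = 80
  E: 4 × 2 × 5 = 40
  F: 4 × 4 × 4 = 64
  G: 1 × 2 × 3 = 6
  H: 3 × 3 × 4 = 36
  I: 3 × 4 × 5 = 60
RPN > 44: B (75), C (50), D (80), F (64), I (60).
Sum: 75 + 50 + 80 + 64 + 60 = 329.

329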